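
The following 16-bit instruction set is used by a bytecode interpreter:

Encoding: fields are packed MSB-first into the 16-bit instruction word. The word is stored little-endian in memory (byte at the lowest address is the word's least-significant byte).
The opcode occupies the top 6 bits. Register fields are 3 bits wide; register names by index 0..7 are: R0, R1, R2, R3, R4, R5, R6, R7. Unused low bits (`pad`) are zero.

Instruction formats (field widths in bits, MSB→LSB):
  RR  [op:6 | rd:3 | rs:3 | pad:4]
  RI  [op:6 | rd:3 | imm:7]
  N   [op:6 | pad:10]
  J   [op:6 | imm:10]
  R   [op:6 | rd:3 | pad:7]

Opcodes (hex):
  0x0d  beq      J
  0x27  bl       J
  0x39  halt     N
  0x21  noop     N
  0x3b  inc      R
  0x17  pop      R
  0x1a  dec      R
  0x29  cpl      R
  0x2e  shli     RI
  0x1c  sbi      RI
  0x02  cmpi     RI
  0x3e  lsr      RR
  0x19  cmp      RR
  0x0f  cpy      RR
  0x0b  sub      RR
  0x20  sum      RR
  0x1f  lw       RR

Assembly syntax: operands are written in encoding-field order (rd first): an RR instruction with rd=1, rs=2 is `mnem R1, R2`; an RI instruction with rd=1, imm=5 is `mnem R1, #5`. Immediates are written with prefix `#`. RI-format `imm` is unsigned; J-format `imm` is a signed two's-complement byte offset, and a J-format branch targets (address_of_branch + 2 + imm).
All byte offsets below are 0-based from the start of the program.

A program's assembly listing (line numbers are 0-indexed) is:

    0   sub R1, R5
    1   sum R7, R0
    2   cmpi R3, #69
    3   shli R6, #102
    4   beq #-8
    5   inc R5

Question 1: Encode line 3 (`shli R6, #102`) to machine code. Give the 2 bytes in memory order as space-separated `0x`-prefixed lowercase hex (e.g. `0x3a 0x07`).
0x66 0xbb

3. shli fields op=0x2e:6|rd=6:3|imm=102:7 → word bb66h → 66 bb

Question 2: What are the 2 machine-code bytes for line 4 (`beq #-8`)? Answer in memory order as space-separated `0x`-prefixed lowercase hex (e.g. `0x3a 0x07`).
L4: beq op=0xd:6|imm=-8:10 ⇒ 0x37f8 ⇒ little f8 37

0xf8 0x37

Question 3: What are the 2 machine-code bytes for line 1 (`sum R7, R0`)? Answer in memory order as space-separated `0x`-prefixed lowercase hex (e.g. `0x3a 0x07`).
L1: sum op=0x20:6|rd=7:3|rs=0:3|pad=0:4 ⇒ 0x8380 ⇒ little 80 83

0x80 0x83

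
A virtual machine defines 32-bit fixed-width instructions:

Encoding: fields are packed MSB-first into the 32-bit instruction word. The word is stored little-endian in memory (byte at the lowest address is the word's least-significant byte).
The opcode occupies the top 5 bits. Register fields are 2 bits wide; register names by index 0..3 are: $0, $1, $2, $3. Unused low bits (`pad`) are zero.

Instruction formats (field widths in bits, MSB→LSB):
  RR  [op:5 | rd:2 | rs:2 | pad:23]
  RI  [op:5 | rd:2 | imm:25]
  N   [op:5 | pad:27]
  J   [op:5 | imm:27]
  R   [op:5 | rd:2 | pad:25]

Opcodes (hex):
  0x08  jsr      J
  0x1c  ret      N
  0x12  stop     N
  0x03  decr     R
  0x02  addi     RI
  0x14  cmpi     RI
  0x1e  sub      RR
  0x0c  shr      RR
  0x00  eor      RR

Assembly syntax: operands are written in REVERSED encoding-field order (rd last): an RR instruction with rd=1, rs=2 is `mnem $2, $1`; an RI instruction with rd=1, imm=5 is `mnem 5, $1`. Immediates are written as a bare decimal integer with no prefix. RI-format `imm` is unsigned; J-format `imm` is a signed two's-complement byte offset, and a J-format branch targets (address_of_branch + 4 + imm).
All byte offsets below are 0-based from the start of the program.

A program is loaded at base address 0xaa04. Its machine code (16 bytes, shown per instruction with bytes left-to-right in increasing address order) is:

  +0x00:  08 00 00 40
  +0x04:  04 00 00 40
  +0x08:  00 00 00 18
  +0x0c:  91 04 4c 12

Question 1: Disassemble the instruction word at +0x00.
jsr 8

+0x00: 08 00 00 40 ⇒ word 0x40000008 (little)
  opcode bits[31:27]=0x8: jsr/J
  imm: (w>>0)&0x7ffffff=0x8 → 8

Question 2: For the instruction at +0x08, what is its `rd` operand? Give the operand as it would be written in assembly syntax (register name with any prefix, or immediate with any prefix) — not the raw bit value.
off 0x08: read 00 00 00 18 as little → 0x18000000
  top 5b → 0x3 → decr [R]
  rd@[26:25]=0x0 ⇒ $0

$0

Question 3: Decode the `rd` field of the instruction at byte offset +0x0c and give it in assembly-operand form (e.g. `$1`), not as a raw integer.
$1

off 0x0c: read 91 04 4c 12 as little → 0x124c0491
  top 5b → 0x2 → addi [RI]
  rd@[26:25]=0x1 ⇒ $1
  imm@[24:0]=0x4c0491 ⇒ 4981905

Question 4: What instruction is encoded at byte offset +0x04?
[04] 04 00 00 40 → 0x40000004
  opcode bits[31:27]=0x8: jsr/J
  imm@[26:0]=0x4 ⇒ 4

jsr 4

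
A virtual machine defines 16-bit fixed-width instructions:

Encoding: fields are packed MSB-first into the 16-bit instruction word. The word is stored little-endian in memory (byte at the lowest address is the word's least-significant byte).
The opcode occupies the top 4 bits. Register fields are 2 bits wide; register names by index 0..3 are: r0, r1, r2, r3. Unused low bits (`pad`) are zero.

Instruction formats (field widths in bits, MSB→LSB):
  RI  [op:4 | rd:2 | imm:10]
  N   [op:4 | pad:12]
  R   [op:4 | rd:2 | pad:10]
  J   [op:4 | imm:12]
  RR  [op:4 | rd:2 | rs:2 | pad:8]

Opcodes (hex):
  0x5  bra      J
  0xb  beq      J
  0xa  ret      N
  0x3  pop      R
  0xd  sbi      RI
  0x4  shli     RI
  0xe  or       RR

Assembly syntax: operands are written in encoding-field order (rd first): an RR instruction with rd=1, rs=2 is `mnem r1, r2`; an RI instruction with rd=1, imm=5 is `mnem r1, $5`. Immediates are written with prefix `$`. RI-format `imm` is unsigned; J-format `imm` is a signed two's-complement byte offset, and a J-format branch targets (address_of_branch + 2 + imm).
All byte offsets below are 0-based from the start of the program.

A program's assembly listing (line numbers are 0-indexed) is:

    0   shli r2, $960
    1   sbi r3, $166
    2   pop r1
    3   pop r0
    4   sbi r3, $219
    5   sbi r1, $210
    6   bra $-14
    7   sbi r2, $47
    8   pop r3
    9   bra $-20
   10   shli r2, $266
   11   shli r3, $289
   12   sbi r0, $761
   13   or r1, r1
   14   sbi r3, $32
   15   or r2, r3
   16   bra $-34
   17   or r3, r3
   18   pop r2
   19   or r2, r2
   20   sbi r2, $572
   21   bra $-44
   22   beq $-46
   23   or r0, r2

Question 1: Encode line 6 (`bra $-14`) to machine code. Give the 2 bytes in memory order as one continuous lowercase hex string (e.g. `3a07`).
6. bra fields op=0x5:4|imm=-14:12 → word 5ff2h → f2 5f

f25f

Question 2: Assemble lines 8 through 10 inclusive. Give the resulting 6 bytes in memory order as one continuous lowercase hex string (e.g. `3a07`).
003cec5f0a49

line 8 (pop): pack op=0x3:4|rd=3:2|pad=0:10 = 0x3c00; little→ 00 3c
line 9 (bra): pack op=0x5:4|imm=-20:12 = 0x5fec; little→ ec 5f
line 10 (shli): pack op=0x4:4|rd=2:2|imm=266:10 = 0x490a; little→ 0a 49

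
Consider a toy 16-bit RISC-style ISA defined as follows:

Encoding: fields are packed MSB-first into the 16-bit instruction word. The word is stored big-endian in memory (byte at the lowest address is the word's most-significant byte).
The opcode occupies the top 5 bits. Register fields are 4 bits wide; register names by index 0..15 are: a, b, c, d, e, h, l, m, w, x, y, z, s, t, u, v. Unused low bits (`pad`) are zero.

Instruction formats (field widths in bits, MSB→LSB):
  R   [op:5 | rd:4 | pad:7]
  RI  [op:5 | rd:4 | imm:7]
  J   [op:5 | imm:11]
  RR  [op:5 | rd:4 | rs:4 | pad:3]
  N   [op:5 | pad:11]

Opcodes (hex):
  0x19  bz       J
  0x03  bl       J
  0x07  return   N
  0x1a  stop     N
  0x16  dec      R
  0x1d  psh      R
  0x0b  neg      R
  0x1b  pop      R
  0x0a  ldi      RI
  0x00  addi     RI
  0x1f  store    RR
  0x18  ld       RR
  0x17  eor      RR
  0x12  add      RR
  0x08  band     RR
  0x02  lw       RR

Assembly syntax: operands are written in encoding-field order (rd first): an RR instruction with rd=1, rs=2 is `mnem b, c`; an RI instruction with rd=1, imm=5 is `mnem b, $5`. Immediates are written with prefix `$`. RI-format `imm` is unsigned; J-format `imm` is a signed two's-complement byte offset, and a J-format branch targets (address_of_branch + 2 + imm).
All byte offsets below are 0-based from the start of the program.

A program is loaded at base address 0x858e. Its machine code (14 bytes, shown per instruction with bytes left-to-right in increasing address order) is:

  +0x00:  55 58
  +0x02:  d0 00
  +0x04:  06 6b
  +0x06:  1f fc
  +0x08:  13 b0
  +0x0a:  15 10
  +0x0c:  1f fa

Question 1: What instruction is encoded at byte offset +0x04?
addi s, $107

[04] 06 6b → 0x066b
  opcode bits[15:11]=0x0: addi/RI
  [10:7] rd=12 = s
  [6:0] imm=107 = $107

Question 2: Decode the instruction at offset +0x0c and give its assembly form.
bl $-6

@+0c  big-endian(1f fa) = 0x1ffa
  op=0x1ffa>>11=0x3 ⇒ bl (J)
  imm@[10:0]=0x7fa (s11→-6) ⇒ $-6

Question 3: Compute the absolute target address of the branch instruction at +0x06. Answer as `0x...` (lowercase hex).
0x8592

[06] 1f fc → 0x1ffc
  op=0x1ffc>>11=0x3 ⇒ bl (J)
  imm: (w>>0)&0x7ff=0x7fc (s11→-4) → $-4
  target = base 0x858e + off 0x06 + 2 + imm -4 = 0x8592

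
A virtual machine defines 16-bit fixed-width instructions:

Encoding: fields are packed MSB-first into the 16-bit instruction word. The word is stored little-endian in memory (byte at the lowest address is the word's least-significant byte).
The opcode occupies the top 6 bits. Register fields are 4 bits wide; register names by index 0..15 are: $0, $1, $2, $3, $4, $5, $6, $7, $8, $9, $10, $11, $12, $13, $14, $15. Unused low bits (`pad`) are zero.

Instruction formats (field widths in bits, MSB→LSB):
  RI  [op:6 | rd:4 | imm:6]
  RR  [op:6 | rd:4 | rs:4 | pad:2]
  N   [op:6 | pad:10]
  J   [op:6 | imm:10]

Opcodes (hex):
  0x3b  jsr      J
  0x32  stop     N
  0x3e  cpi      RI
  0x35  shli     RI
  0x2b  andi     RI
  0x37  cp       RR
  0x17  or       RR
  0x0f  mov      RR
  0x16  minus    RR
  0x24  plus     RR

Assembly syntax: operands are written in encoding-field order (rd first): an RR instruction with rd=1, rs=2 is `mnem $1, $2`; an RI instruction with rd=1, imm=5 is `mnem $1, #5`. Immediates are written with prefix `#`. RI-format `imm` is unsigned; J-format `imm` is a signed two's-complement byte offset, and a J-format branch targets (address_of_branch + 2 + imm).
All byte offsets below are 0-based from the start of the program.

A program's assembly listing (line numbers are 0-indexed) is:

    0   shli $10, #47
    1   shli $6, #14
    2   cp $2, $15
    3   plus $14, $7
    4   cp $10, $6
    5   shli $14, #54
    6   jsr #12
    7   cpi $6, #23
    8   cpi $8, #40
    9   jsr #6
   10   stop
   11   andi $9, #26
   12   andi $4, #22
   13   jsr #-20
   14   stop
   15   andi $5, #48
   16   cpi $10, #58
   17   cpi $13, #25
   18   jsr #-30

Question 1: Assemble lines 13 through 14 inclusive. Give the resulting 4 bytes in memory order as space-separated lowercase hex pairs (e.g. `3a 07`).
ec ef 00 c8

L13: jsr op=0x3b:6|imm=-20:10 ⇒ 0xefec ⇒ little ec ef
L14: stop op=0x32:6|pad=0:10 ⇒ 0xc800 ⇒ little 00 c8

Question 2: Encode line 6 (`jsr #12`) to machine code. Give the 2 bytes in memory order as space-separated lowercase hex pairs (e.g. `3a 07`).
0c ec

L6: jsr op=0x3b:6|imm=12:10 ⇒ 0xec0c ⇒ little 0c ec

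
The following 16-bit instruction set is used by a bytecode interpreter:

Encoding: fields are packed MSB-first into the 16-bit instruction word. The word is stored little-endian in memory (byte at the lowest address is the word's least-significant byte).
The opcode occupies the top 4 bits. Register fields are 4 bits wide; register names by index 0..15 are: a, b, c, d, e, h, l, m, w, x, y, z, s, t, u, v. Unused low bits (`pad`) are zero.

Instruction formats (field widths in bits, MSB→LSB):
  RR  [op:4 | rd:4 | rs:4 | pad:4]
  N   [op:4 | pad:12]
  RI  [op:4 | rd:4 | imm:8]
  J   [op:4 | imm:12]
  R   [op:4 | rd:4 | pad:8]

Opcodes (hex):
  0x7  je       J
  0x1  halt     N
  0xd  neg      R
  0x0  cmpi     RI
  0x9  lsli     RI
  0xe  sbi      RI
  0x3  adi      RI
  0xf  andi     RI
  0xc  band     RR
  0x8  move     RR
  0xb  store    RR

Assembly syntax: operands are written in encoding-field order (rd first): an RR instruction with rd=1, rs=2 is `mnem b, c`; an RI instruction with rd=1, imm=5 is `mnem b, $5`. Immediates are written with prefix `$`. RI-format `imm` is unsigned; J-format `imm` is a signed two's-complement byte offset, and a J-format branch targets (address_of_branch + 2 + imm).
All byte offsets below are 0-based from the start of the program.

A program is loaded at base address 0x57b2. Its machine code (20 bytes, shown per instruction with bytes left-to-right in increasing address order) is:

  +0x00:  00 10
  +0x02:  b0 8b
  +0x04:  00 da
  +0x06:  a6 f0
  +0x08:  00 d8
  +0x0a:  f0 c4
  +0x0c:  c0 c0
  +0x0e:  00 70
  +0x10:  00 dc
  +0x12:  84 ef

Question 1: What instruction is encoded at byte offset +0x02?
[02] b0 8b → 0x8bb0
  op=0x8bb0>>12=0x8 ⇒ move (RR)
  rd@[11:8]=0xb ⇒ z
  rs@[7:4]=0xb ⇒ z

move z, z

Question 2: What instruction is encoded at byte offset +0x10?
neg s

@+10  little-endian(00 dc) = 0xdc00
  opcode bits[15:12]=0xd: neg/R
  [11:8] rd=12 = s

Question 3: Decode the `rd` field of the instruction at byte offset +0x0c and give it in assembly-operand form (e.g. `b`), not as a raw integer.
@+0c  little-endian(c0 c0) = 0xc0c0
  op=0xc0c0>>12=0xc ⇒ band (RR)
  [11:8] rd=0 = a
  [7:4] rs=12 = s

a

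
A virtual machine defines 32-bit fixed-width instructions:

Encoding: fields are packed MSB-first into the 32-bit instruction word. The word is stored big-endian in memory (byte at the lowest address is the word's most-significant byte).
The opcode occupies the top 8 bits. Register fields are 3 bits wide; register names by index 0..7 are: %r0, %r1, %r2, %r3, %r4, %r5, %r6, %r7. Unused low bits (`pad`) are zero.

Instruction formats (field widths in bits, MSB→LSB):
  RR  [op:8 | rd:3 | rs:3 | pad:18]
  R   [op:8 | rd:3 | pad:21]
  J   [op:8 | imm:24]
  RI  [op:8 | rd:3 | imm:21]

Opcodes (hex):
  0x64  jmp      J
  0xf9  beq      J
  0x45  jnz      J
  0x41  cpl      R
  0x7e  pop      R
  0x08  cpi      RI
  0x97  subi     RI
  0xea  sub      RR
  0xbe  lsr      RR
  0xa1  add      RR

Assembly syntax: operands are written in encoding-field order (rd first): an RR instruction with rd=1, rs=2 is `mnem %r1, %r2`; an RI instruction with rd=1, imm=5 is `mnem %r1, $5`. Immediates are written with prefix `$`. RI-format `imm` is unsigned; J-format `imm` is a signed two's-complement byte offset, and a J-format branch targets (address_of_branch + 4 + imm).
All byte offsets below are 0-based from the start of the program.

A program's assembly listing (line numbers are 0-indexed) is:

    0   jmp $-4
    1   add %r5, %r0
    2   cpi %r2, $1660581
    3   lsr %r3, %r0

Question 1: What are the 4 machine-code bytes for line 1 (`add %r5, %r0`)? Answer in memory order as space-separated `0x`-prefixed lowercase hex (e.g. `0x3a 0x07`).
L1: add op=0xa1:8|rd=5:3|rs=0:3|pad=0:18 ⇒ 0xa1a00000 ⇒ big a1 a0 00 00

0xa1 0xa0 0x00 0x00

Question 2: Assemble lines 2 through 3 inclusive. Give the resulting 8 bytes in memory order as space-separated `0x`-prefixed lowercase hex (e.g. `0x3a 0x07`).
2. cpi fields op=0x8:8|rd=2:3|imm=1660581:21 → word 085956a5h → 08 59 56 a5
3. lsr fields op=0xbe:8|rd=3:3|rs=0:3|pad=0:18 → word be600000h → be 60 00 00

0x08 0x59 0x56 0xa5 0xbe 0x60 0x00 0x00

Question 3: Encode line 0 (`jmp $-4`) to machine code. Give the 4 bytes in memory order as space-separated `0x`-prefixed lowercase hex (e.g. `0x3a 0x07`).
0x64 0xff 0xff 0xfc

line 0 (jmp): pack op=0x64:8|imm=-4:24 = 0x64fffffc; big→ 64 ff ff fc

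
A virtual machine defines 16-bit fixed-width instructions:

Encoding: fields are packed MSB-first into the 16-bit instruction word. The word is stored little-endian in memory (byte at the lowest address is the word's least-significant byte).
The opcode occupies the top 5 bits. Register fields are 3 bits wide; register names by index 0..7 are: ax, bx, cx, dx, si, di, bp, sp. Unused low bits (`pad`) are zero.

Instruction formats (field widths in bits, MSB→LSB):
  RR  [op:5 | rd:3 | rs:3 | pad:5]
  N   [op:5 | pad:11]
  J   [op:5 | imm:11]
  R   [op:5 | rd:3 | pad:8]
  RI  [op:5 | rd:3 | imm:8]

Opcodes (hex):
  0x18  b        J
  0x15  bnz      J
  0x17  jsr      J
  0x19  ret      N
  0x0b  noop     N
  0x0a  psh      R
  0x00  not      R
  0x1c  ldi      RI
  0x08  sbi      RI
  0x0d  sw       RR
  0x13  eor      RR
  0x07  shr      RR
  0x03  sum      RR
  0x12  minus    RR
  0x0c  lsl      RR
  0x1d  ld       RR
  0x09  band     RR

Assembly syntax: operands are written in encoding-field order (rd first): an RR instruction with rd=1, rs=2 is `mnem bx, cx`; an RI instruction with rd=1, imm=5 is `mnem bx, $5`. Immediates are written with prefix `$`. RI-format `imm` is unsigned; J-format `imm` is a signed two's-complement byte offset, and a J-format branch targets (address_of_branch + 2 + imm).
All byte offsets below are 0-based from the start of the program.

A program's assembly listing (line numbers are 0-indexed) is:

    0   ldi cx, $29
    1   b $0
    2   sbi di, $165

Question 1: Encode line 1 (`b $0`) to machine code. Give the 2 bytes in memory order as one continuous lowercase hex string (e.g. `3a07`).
1. b fields op=0x18:5|imm=0:11 → word c000h → 00 c0

00c0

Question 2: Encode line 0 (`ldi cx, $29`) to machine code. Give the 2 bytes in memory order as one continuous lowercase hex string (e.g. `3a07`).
1de2

0. ldi fields op=0x1c:5|rd=2:3|imm=29:8 → word e21dh → 1d e2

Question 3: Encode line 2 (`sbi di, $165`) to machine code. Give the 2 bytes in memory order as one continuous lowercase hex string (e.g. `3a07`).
a545

2. sbi fields op=0x8:5|rd=5:3|imm=165:8 → word 45a5h → a5 45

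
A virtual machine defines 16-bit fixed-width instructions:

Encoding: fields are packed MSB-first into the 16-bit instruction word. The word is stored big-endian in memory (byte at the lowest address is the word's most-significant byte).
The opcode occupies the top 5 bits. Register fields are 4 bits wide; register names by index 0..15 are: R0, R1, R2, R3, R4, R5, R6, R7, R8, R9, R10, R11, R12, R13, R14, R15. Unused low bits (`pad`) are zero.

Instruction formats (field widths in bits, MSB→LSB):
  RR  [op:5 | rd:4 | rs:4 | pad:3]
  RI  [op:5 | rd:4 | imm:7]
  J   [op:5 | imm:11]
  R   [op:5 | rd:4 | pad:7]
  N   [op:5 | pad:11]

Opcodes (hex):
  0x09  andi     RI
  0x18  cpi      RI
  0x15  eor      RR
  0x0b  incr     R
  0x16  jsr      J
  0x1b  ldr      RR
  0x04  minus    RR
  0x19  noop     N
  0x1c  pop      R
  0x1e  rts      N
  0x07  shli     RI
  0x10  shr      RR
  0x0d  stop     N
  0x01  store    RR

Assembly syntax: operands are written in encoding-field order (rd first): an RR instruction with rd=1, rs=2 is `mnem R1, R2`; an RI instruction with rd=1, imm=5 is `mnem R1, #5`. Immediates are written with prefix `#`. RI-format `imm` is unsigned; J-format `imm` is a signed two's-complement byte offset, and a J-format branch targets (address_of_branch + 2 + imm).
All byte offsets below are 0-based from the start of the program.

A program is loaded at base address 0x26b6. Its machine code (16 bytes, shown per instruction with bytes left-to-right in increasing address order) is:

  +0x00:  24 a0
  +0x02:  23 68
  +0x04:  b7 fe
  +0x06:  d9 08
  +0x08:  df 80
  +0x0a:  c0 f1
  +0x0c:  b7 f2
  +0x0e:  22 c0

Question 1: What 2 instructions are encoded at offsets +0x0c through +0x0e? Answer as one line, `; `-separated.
[0c] b7 f2 → 0xb7f2
  top 5b → 0x16 → jsr [J]
  [10:0] imm=2034 (s11→-14) = #-14
[0e] 22 c0 → 0x22c0
  top 5b → 0x4 → minus [RR]
  [10:7] rd=5 = R5
  [6:3] rs=8 = R8

jsr #-14; minus R5, R8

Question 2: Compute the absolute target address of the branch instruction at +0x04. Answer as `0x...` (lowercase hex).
+0x04: b7 fe ⇒ word 0xb7fe (big)
  opcode bits[15:11]=0x16: jsr/J
  imm@[10:0]=0x7fe (s11→-2) ⇒ #-2
  target = base 0x26b6 + off 0x04 + 2 + imm -2 = 0x26ba

0x26ba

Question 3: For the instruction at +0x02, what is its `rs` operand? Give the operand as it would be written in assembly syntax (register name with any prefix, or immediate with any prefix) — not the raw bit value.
off 0x02: read 23 68 as big → 0x2368
  op=0x2368>>11=0x4 ⇒ minus (RR)
  [10:7] rd=6 = R6
  [6:3] rs=13 = R13

R13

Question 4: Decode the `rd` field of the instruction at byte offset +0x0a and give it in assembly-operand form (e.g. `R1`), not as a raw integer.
[0a] c0 f1 → 0xc0f1
  opcode bits[15:11]=0x18: cpi/RI
  [10:7] rd=1 = R1
  [6:0] imm=113 = #113

R1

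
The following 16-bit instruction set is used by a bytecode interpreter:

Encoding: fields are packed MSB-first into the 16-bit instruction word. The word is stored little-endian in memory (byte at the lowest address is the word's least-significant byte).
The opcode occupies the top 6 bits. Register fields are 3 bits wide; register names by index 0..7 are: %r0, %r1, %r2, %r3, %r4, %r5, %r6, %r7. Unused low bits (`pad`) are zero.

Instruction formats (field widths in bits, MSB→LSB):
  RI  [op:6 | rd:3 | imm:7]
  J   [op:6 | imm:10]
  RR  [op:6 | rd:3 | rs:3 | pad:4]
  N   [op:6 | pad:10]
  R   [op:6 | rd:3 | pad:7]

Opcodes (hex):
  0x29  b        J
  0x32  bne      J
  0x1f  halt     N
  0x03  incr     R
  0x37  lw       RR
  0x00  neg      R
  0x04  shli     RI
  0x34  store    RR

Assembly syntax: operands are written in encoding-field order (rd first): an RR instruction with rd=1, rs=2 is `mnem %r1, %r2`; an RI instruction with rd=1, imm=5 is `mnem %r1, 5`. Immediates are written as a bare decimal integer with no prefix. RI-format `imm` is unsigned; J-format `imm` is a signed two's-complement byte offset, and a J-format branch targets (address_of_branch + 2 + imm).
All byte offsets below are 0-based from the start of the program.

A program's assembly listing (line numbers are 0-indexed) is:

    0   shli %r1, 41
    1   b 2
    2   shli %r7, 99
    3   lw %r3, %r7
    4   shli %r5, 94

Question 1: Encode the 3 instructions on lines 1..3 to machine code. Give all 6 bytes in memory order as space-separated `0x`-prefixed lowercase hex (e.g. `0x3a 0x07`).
line 1 (b): pack op=0x29:6|imm=2:10 = 0xa402; little→ 02 a4
line 2 (shli): pack op=0x4:6|rd=7:3|imm=99:7 = 0x13e3; little→ e3 13
line 3 (lw): pack op=0x37:6|rd=3:3|rs=7:3|pad=0:4 = 0xddf0; little→ f0 dd

0x02 0xa4 0xe3 0x13 0xf0 0xdd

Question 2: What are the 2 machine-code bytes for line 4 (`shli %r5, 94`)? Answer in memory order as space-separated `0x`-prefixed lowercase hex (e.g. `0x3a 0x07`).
0xde 0x12

line 4 (shli): pack op=0x4:6|rd=5:3|imm=94:7 = 0x12de; little→ de 12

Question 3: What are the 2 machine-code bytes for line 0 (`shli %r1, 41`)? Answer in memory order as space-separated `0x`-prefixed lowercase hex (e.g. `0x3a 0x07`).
L0: shli op=0x4:6|rd=1:3|imm=41:7 ⇒ 0x10a9 ⇒ little a9 10

0xa9 0x10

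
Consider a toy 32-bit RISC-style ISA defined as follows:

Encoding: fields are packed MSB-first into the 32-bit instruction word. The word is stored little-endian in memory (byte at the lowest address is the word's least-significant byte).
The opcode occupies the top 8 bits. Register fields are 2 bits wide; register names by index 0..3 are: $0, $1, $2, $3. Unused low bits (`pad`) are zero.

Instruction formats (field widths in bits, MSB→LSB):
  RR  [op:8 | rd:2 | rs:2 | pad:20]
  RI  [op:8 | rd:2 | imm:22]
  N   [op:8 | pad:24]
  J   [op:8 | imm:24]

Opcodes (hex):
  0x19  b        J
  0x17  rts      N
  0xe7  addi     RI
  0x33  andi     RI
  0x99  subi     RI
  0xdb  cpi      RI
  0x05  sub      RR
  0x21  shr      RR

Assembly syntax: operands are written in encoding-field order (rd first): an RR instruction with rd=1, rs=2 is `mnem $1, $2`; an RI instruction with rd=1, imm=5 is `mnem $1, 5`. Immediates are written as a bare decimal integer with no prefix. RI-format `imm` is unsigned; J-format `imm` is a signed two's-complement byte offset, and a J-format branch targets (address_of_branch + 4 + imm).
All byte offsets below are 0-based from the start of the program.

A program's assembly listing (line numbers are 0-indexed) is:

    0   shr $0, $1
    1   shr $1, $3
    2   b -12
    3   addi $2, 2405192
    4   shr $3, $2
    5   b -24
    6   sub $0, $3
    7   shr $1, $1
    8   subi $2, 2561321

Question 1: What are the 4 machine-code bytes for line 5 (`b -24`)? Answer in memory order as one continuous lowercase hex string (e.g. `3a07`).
line 5 (b): pack op=0x19:8|imm=-24:24 = 0x19ffffe8; little→ e8 ff ff 19

e8ffff19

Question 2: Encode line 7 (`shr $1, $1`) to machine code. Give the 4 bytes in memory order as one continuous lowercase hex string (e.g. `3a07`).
line 7 (shr): pack op=0x21:8|rd=1:2|rs=1:2|pad=0:20 = 0x21500000; little→ 00 00 50 21

00005021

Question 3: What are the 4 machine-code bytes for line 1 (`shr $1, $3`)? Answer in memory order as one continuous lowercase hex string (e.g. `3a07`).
00007021

line 1 (shr): pack op=0x21:8|rd=1:2|rs=3:2|pad=0:20 = 0x21700000; little→ 00 00 70 21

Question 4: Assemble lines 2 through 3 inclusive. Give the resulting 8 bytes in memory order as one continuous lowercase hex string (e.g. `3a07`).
f4ffff1948b3a4e7

L2: b op=0x19:8|imm=-12:24 ⇒ 0x19fffff4 ⇒ little f4 ff ff 19
L3: addi op=0xe7:8|rd=2:2|imm=2405192:22 ⇒ 0xe7a4b348 ⇒ little 48 b3 a4 e7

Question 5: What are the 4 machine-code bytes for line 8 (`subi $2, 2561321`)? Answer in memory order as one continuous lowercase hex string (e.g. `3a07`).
line 8 (subi): pack op=0x99:8|rd=2:2|imm=2561321:22 = 0x99a71529; little→ 29 15 a7 99

2915a799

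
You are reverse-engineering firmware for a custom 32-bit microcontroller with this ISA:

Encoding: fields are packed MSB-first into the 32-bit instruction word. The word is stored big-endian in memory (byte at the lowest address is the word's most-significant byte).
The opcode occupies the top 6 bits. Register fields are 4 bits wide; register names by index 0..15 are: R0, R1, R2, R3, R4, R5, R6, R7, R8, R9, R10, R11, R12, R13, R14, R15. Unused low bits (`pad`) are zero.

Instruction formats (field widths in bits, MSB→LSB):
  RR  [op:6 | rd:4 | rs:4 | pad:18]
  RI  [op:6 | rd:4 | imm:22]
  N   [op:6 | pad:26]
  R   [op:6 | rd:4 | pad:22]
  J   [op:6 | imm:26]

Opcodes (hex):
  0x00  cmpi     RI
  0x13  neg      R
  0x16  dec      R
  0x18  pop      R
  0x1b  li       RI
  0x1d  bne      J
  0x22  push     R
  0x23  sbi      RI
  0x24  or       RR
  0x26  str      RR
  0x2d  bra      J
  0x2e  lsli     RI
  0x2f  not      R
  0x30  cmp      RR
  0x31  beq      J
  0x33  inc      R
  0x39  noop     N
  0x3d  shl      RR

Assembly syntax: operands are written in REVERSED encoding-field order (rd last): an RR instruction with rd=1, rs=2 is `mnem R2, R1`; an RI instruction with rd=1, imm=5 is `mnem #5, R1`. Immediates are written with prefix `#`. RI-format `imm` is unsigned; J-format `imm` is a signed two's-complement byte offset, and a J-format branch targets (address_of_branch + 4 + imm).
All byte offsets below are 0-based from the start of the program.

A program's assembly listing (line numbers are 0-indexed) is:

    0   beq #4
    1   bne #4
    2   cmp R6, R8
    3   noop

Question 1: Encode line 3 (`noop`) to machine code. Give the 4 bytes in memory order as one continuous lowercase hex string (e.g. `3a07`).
3. noop fields op=0x39:6|pad=0:26 → word e4000000h → e4 00 00 00

e4000000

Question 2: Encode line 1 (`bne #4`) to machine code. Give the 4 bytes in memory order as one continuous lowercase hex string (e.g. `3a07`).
74000004

L1: bne op=0x1d:6|imm=4:26 ⇒ 0x74000004 ⇒ big 74 00 00 04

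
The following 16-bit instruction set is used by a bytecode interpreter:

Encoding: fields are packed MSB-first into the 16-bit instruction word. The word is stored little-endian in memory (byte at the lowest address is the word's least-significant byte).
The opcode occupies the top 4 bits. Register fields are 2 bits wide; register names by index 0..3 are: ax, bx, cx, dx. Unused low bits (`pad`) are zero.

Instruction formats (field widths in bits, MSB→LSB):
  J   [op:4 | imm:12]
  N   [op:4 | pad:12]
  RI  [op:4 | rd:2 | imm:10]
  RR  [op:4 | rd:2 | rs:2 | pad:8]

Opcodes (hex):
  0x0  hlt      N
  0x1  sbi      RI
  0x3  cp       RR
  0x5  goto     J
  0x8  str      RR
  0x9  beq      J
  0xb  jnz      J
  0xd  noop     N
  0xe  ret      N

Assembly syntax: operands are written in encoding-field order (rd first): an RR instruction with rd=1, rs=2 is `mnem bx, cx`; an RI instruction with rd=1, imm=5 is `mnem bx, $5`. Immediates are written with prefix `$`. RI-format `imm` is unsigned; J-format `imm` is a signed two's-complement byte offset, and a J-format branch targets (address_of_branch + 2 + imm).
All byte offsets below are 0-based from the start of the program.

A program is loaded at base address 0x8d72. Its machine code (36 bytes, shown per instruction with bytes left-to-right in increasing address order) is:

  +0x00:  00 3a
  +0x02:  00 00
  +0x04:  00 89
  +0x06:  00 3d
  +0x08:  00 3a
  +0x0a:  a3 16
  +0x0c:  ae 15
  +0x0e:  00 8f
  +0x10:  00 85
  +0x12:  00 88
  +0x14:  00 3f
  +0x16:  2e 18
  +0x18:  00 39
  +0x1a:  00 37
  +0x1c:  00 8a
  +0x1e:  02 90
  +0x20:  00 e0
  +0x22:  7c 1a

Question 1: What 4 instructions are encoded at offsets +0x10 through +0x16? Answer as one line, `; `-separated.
+0x10: 00 85 ⇒ word 0x8500 (little)
  top 4b → 0x8 → str [RR]
  [11:10] rd=1 = bx
  [9:8] rs=1 = bx
+0x12: 00 88 ⇒ word 0x8800 (little)
  top 4b → 0x8 → str [RR]
  [11:10] rd=2 = cx
  [9:8] rs=0 = ax
+0x14: 00 3f ⇒ word 0x3f00 (little)
  top 4b → 0x3 → cp [RR]
  [11:10] rd=3 = dx
  [9:8] rs=3 = dx
+0x16: 2e 18 ⇒ word 0x182e (little)
  top 4b → 0x1 → sbi [RI]
  [11:10] rd=2 = cx
  [9:0] imm=46 = $46

str bx, bx; str cx, ax; cp dx, dx; sbi cx, $46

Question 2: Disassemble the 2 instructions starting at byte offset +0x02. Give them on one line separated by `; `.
hlt; str cx, bx

off 0x02: read 00 00 as little → 0x0000
  opcode bits[15:12]=0x0: hlt/N
off 0x04: read 00 89 as little → 0x8900
  opcode bits[15:12]=0x8: str/RR
  [11:10] rd=2 = cx
  [9:8] rs=1 = bx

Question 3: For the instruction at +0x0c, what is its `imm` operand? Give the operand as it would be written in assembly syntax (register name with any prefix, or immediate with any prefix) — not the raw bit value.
[0c] ae 15 → 0x15ae
  top 4b → 0x1 → sbi [RI]
  rd: (w>>10)&0x3=0x1 → bx
  imm: (w>>0)&0x3ff=0x1ae → $430

$430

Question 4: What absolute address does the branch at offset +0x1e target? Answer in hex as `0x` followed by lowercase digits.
0x8d94

+0x1e: 02 90 ⇒ word 0x9002 (little)
  top 4b → 0x9 → beq [J]
  [11:0] imm=2 = $2
  target = base 0x8d72 + off 0x1e + 2 + imm 2 = 0x8d94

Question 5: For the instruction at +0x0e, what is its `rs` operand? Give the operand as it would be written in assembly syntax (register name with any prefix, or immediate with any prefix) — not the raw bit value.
[0e] 00 8f → 0x8f00
  op=0x8f00>>12=0x8 ⇒ str (RR)
  rd: (w>>10)&0x3=0x3 → dx
  rs: (w>>8)&0x3=0x3 → dx

dx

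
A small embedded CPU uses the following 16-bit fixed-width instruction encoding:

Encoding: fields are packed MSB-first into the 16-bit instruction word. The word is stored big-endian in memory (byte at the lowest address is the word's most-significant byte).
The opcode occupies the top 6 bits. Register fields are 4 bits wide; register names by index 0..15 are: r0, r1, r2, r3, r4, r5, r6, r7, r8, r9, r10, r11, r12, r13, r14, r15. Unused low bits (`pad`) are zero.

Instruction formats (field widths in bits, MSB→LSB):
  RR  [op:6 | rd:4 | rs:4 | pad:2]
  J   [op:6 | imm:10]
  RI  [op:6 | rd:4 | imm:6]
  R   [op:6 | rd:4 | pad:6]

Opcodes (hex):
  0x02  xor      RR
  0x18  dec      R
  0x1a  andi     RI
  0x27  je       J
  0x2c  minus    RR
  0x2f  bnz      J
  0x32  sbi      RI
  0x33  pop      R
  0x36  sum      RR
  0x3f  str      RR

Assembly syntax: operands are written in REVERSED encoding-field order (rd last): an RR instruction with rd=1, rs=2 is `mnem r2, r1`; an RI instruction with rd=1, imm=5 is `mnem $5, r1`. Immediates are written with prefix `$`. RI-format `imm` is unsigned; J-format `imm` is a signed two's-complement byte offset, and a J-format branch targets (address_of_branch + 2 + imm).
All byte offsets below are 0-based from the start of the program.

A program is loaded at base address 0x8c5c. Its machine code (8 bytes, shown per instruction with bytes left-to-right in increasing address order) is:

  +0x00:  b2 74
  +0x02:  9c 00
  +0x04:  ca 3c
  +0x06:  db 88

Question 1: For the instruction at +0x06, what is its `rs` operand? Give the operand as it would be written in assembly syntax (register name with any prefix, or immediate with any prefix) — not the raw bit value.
+0x06: db 88 ⇒ word 0xdb88 (big)
  op=0xdb88>>10=0x36 ⇒ sum (RR)
  [9:6] rd=14 = r14
  [5:2] rs=2 = r2

r2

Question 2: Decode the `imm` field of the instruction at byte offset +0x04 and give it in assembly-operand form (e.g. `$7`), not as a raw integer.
@+04  big-endian(ca 3c) = 0xca3c
  opcode bits[15:10]=0x32: sbi/RI
  rd: (w>>6)&0xf=0x8 → r8
  imm: (w>>0)&0x3f=0x3c → $60

$60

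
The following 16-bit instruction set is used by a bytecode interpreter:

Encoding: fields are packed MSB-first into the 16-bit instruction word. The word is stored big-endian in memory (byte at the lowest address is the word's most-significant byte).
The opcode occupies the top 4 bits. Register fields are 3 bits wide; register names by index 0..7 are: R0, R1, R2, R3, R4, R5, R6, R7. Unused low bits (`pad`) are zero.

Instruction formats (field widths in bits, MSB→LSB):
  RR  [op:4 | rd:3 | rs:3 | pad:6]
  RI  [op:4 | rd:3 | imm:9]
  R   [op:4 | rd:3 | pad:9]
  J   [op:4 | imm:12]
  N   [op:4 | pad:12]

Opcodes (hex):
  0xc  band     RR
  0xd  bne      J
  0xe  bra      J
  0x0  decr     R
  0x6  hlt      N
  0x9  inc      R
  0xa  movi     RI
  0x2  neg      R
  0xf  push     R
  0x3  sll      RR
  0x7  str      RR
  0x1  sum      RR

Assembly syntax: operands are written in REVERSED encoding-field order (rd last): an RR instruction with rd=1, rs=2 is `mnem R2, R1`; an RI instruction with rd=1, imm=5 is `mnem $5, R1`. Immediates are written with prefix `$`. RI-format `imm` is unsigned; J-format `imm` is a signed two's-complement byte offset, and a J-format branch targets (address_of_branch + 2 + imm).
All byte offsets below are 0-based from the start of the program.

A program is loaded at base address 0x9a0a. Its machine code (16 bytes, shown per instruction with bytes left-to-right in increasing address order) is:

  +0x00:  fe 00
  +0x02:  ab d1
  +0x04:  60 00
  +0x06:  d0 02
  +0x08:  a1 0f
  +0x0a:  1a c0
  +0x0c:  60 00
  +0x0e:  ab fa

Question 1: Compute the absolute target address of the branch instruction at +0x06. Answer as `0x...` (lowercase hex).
off 0x06: read d0 02 as big → 0xd002
  top 4b → 0xd → bne [J]
  imm@[11:0]=0x2 ⇒ $2
  target = base 0x9a0a + off 0x06 + 2 + imm 2 = 0x9a14

0x9a14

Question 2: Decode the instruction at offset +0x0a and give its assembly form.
sum R3, R5

+0x0a: 1a c0 ⇒ word 0x1ac0 (big)
  op=0x1ac0>>12=0x1 ⇒ sum (RR)
  rd@[11:9]=0x5 ⇒ R5
  rs@[8:6]=0x3 ⇒ R3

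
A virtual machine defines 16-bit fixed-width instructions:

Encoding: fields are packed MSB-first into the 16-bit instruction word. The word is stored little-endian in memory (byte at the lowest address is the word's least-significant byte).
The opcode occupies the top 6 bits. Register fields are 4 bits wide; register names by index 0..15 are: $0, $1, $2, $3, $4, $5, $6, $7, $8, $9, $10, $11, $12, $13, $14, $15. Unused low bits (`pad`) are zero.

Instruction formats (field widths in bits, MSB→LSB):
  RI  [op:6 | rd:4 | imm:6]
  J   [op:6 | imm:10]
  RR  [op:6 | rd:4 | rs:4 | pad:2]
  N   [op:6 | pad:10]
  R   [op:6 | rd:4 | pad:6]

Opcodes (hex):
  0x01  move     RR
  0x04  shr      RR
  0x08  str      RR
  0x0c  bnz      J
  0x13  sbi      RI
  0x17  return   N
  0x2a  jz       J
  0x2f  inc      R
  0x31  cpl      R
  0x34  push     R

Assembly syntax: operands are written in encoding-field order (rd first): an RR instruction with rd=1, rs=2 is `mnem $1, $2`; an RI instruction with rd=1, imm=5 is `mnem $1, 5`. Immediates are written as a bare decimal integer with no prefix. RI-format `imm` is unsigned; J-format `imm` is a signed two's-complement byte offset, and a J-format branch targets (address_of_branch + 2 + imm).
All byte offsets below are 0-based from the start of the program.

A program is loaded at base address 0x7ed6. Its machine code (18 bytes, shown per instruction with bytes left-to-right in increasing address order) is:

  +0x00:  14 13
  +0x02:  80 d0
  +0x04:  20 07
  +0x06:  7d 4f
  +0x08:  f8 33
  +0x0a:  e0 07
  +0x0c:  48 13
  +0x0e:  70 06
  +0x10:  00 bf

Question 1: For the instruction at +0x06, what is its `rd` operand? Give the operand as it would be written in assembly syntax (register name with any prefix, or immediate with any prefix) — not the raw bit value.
$13

@+06  little-endian(7d 4f) = 0x4f7d
  opcode bits[15:10]=0x13: sbi/RI
  rd: (w>>6)&0xf=0xd → $13
  imm: (w>>0)&0x3f=0x3d → 61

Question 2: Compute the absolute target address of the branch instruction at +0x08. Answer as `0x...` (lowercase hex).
0x7ed8

off 0x08: read f8 33 as little → 0x33f8
  op=0x33f8>>10=0xc ⇒ bnz (J)
  [9:0] imm=1016 (s10→-8) = -8
  target = base 0x7ed6 + off 0x08 + 2 + imm -8 = 0x7ed8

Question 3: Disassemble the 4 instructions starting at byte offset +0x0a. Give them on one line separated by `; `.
[0a] e0 07 → 0x07e0
  opcode bits[15:10]=0x1: move/RR
  [9:6] rd=15 = $15
  [5:2] rs=8 = $8
[0c] 48 13 → 0x1348
  opcode bits[15:10]=0x4: shr/RR
  [9:6] rd=13 = $13
  [5:2] rs=2 = $2
[0e] 70 06 → 0x0670
  opcode bits[15:10]=0x1: move/RR
  [9:6] rd=9 = $9
  [5:2] rs=12 = $12
[10] 00 bf → 0xbf00
  opcode bits[15:10]=0x2f: inc/R
  [9:6] rd=12 = $12

move $15, $8; shr $13, $2; move $9, $12; inc $12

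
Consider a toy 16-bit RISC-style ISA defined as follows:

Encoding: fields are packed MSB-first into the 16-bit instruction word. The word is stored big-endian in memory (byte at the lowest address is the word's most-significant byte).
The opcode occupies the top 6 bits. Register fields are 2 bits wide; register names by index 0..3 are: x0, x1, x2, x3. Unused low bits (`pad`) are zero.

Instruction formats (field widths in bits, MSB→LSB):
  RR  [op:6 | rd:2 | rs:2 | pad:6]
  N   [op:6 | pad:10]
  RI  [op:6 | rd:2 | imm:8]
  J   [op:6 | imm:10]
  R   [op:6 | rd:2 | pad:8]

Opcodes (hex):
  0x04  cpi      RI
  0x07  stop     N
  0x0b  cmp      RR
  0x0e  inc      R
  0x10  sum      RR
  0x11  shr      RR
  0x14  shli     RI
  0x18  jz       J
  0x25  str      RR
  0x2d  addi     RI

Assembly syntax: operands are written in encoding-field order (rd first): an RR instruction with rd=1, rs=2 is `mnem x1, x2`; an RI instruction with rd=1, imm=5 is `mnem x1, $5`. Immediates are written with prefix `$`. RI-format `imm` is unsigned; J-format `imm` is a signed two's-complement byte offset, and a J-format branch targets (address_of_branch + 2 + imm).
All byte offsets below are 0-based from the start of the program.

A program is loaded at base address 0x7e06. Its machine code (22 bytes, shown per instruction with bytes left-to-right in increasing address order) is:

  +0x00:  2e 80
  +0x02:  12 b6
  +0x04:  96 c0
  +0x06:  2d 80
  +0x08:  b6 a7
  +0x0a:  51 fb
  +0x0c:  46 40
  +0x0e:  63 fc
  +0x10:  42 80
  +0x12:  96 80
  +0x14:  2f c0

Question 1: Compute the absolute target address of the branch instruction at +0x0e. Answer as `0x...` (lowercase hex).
0x7e12

off 0x0e: read 63 fc as big → 0x63fc
  opcode bits[15:10]=0x18: jz/J
  imm@[9:0]=0x3fc (s10→-4) ⇒ $-4
  target = base 0x7e06 + off 0x0e + 2 + imm -4 = 0x7e12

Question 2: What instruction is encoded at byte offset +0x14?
cmp x3, x3

+0x14: 2f c0 ⇒ word 0x2fc0 (big)
  top 6b → 0xb → cmp [RR]
  rd: (w>>8)&0x3=0x3 → x3
  rs: (w>>6)&0x3=0x3 → x3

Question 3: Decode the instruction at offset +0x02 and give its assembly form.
+0x02: 12 b6 ⇒ word 0x12b6 (big)
  top 6b → 0x4 → cpi [RI]
  [9:8] rd=2 = x2
  [7:0] imm=182 = $182

cpi x2, $182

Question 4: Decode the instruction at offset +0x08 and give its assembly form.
addi x2, $167

[08] b6 a7 → 0xb6a7
  top 6b → 0x2d → addi [RI]
  rd@[9:8]=0x2 ⇒ x2
  imm@[7:0]=0xa7 ⇒ $167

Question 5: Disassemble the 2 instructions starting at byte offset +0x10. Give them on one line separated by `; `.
[10] 42 80 → 0x4280
  opcode bits[15:10]=0x10: sum/RR
  [9:8] rd=2 = x2
  [7:6] rs=2 = x2
[12] 96 80 → 0x9680
  opcode bits[15:10]=0x25: str/RR
  [9:8] rd=2 = x2
  [7:6] rs=2 = x2

sum x2, x2; str x2, x2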